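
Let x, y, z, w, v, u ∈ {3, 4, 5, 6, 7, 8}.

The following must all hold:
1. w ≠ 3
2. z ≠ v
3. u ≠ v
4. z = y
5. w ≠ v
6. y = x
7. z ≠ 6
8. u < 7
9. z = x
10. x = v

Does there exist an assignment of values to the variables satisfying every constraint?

From constraints 4, 6, and 10, z = y = x = v, so z = v. But constraint 2 says z ≠ v. Contradiction.

Unsatisfiable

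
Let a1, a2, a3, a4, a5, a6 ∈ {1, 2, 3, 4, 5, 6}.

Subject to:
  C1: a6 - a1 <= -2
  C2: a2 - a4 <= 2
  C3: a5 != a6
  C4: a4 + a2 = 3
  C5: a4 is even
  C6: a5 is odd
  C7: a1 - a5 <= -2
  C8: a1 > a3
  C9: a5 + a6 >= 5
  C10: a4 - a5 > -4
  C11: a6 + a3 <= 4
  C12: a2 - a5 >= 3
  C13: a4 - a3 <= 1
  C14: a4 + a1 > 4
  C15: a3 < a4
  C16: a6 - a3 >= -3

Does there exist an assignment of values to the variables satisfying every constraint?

Constraints 1, 2, 7, 12, 13, and 16 give a4 − a2 ≥ -2, a2 − a5 ≥ 3, a5 − a1 ≥ 2, a1 − a6 ≥ 2, a6 − a3 ≥ -3, a3 − a4 ≥ -1.
Adding all 6 inequalities: the left sides telescope to 0, and the right sides sum to (-2) + 3 + 2 + 2 + (-3) + (-1) = 1. So 0 ≥ 1, which is false.

Unsatisfiable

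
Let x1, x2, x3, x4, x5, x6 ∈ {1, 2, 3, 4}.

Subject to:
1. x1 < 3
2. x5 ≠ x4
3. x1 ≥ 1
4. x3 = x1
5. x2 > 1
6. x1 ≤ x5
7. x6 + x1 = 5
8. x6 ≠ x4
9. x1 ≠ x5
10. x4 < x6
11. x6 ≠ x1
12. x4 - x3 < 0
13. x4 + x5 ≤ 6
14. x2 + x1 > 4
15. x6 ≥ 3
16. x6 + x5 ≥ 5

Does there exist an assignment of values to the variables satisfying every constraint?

Satisfiable

Setting (x1, x2, x3, x4, x5, x6) = (2, 3, 2, 1, 4, 3) satisfies everything: constraint 7: x6 + x1 = 5; constraint 12: x4 - x3 = -1; constraint 13: x4 + x5 = 5, and the others follow.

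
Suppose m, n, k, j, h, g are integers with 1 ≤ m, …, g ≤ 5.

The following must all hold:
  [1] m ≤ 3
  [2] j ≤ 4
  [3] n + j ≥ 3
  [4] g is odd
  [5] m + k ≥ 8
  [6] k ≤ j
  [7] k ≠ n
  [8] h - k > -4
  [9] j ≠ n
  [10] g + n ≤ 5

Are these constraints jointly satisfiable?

Unsatisfiable

From constraint 1: m ≤ 3. From constraints 2 and 6: k ≤ j ≤ 4. Hence m + k ≤ 7. But constraint 5 requires m + k ≥ 8, and 8 > 7. Contradiction.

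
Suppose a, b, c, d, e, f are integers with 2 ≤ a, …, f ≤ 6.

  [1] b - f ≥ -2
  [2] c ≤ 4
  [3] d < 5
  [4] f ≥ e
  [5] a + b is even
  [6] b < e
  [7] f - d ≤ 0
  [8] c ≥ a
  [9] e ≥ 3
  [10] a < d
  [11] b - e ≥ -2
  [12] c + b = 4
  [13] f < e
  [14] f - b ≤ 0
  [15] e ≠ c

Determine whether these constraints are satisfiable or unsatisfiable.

Constraints 4, 6, and 14 give e ≤ f, f ≤ b, b < e. Chaining: e ≤ f ≤ b < e, which forces e < e — impossible.

Unsatisfiable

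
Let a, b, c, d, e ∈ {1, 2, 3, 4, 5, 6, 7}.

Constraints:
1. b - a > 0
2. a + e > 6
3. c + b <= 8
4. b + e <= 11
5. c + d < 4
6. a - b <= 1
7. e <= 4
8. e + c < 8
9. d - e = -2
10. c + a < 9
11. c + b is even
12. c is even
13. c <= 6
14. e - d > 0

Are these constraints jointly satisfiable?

Satisfiable

One satisfying assignment is a = 5, b = 6, c = 2, d = 1, e = 3.
For the less obvious constraints — constraint 1: b - a = 1; constraint 2: a + e = 8; constraint 3: c + b = 8 — and the others hold by inspection.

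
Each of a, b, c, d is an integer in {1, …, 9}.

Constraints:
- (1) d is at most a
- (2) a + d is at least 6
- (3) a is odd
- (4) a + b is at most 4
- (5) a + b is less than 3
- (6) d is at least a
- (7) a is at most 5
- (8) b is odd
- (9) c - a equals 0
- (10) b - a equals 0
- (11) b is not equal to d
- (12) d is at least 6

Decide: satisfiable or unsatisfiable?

Unsatisfiable

From constraints 1 and 12: a ≥ d and d ≥ 6, so a ≥ 6. From constraint 7: a ≤ 5. But 5 < 6, so no value of a works.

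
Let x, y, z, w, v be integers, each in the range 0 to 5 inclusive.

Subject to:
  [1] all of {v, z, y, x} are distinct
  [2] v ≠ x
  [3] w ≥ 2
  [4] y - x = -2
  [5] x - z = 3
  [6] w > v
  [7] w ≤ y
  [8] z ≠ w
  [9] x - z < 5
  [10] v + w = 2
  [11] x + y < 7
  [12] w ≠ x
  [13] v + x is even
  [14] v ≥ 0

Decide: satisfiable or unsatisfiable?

Satisfiable

Try x = 4, y = 2, z = 1, w = 2, v = 0.
Check constraint 4: y - x = -2; constraint 5: x - z = 3; constraint 9: x - z = 3. The remaining constraints are straightforward to verify.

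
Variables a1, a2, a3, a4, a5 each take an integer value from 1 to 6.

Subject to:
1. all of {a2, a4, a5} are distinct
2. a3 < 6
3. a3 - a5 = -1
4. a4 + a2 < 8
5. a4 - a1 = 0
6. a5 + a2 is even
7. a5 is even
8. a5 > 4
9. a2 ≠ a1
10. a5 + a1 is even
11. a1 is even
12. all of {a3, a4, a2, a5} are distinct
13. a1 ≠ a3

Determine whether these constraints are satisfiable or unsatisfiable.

One satisfying assignment is a1 = 4, a2 = 2, a3 = 5, a4 = 4, a5 = 6.
For the less obvious constraints — constraint 3: a3 - a5 = -1; constraint 4: a4 + a2 = 6; constraint 5: a4 - a1 = 0 — and the others hold by inspection.

Satisfiable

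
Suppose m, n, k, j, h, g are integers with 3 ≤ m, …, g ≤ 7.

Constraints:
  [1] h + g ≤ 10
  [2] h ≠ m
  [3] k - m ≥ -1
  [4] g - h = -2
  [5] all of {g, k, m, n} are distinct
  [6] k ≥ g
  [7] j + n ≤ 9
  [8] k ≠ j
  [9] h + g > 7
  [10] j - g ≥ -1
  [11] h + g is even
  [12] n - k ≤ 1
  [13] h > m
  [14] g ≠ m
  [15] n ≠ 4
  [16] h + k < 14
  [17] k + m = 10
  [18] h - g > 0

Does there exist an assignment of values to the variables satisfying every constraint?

The assignment m = 4, n = 5, k = 6, j = 3, h = 5, g = 3 works:
  constraint 1 holds since h + g = 8.
  constraint 3 holds since k - m = 2.
  constraint 4 holds since g - h = -2.
The rest check out directly.

Satisfiable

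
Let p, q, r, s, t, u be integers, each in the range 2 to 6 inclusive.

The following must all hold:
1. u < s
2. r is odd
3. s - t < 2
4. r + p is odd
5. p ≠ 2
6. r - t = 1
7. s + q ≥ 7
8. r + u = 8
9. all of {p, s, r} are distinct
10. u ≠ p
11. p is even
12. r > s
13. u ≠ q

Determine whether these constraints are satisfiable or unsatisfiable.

Satisfiable

The assignment p = 6, q = 6, r = 5, s = 4, t = 4, u = 3 works:
  constraint 3 holds since s - t = 0.
  constraint 6 holds since r - t = 1.
The rest check out directly.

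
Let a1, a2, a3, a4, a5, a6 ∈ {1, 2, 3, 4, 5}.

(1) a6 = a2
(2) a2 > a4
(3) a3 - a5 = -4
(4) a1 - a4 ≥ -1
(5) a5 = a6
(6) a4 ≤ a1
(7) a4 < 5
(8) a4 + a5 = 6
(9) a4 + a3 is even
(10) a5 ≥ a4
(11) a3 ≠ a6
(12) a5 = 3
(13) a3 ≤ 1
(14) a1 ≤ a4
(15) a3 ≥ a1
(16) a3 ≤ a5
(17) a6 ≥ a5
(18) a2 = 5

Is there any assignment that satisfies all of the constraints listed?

Constraint 12 fixes a5 = 3 and constraint 18 fixes a2 = 5. Constraints 1 and 5 give a5 = a6 = a2, so a5 = a2. But 3 ≠ 5 — contradiction.

Unsatisfiable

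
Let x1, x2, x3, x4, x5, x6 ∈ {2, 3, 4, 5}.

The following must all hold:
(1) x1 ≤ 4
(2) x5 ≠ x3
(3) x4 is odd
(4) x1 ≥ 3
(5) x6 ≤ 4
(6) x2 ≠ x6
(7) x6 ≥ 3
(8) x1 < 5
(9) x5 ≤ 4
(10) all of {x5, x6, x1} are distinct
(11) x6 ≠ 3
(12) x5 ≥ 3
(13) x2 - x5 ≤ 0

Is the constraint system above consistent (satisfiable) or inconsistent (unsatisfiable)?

Unsatisfiable

Constraints 1, 4, 5, 7, 9, and 12 confine each of x5, x6, x1 to the 2 values {3, 4}.
Constraint 10 requires all 3 of them to be distinct, but only 2 values are available — impossible by the pigeonhole principle.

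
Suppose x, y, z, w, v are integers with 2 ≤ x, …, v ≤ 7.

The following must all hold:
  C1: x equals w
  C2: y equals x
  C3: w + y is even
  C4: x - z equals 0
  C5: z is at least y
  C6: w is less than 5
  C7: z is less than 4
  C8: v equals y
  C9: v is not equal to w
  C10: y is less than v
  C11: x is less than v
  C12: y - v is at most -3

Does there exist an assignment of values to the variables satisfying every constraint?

From constraints 1, 2, and 8, v = y = x = w, so v = w. But constraint 9 says v ≠ w. Contradiction.

Unsatisfiable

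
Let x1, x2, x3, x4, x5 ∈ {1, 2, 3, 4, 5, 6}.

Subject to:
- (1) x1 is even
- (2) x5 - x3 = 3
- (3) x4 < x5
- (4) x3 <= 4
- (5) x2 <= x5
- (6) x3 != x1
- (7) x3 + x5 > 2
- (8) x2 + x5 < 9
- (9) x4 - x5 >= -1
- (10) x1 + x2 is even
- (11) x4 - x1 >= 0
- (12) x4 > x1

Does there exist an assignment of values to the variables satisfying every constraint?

Take x1 = 2, x2 = 4, x3 = 1, x4 = 3, x5 = 4. Then constraint 2: x5 - x3 = 3; constraint 7: x3 + x5 = 5, and every other listed constraint is also met.

Satisfiable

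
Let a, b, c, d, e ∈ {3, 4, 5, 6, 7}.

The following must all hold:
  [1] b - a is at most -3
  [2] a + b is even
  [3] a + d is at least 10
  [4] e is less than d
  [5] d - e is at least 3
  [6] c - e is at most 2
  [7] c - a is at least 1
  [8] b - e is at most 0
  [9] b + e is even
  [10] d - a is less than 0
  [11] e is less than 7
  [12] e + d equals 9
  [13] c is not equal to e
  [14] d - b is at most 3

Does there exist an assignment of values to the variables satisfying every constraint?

Unsatisfiable

Constraints 1, 5, 6, 7, and 14 give b − d ≥ -3, d − e ≥ 3, e − c ≥ -2, c − a ≥ 1, a − b ≥ 3.
Adding all 5 inequalities: the left sides telescope to 0, and the right sides sum to (-3) + 3 + (-2) + 1 + 3 = 2. So 0 ≥ 2, which is false.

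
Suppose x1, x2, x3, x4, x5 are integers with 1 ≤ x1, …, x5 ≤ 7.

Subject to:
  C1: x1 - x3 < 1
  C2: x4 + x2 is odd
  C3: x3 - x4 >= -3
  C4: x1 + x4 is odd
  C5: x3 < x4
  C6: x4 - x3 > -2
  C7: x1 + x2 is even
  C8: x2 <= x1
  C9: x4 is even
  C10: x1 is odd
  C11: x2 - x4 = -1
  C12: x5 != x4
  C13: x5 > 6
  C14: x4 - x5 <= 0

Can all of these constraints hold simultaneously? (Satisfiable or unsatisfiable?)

Satisfiable

Setting (x1, x2, x3, x4, x5) = (3, 3, 3, 4, 7) satisfies everything: constraint 1: x1 - x3 = 0; constraint 3: x3 - x4 = -1, and the others follow.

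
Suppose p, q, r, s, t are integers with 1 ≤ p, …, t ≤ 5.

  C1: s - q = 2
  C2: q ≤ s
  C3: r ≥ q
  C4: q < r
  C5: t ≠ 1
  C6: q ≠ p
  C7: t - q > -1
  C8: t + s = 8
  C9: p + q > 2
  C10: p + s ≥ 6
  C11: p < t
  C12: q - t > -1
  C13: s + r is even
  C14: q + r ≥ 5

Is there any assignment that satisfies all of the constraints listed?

Setting (p, q, r, s, t) = (1, 3, 5, 5, 3) satisfies everything: constraint 1: s - q = 2; constraint 7: t - q = 0, and the others follow.

Satisfiable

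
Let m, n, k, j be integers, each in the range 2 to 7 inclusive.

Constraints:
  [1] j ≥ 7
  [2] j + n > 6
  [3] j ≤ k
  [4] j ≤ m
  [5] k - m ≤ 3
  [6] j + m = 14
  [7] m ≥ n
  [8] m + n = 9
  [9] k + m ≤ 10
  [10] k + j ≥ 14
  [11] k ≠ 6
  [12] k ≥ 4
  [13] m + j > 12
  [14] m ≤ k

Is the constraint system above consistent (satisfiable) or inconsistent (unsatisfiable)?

From constraint 12: k ≥ 4. From constraints 1 and 4: m ≥ j ≥ 7. Hence k + m ≥ 11. But constraint 9 requires k + m ≤ 10, and 10 < 11. Contradiction.

Unsatisfiable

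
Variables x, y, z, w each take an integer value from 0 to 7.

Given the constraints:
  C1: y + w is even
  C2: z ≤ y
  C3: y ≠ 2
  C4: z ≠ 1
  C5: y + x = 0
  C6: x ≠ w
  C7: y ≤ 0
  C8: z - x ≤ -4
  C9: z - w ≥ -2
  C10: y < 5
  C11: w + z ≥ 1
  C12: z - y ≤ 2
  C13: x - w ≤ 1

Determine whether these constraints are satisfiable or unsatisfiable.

Constraints 8, 9, and 13 give x − z ≥ 4, z − w ≥ -2, w − x ≥ -1.
Adding all 3 inequalities: the left sides telescope to 0, and the right sides sum to 4 + (-2) + (-1) = 1. So 0 ≥ 1, which is false.

Unsatisfiable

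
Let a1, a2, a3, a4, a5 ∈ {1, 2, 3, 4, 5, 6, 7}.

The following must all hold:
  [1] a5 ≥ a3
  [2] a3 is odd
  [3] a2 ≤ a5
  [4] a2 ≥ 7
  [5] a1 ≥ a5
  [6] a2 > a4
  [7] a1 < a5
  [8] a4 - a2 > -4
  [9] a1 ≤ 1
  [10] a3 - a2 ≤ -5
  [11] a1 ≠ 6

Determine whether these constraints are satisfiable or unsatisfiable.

From constraints 3 and 4: a5 ≥ a2 and a2 ≥ 7, so a5 ≥ 7. From constraints 5 and 9: a5 ≤ a1 and a1 ≤ 1, so a5 ≤ 1. But 1 < 7, so no value of a5 works.

Unsatisfiable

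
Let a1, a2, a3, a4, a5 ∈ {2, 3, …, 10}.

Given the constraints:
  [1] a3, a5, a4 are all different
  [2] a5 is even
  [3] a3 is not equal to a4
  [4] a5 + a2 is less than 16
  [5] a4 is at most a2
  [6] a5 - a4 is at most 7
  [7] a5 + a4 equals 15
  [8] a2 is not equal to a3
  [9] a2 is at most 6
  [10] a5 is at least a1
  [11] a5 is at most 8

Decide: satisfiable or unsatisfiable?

Unsatisfiable

From constraint 11: a5 ≤ 8. From constraints 5 and 9: a4 ≤ a2 ≤ 6. Hence a5 + a4 ≤ 14. But constraint 7 requires a5 + a4 = 15, and 15 > 14. Contradiction.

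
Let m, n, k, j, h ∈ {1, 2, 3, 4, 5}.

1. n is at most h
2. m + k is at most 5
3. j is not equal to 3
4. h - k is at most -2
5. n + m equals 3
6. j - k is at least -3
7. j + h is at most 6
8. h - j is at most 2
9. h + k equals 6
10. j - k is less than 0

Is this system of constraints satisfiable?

Setting (m, n, k, j, h) = (1, 2, 4, 2, 2) satisfies everything: constraint 2: m + k = 5; constraint 4: h - k = -2, and the others follow.

Satisfiable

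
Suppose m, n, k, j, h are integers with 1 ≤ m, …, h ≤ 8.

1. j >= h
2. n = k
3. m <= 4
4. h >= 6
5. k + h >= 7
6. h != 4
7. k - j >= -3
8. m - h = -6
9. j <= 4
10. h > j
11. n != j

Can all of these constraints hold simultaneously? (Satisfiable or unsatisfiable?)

Unsatisfiable

From constraints 1 and 4: j ≥ h and h ≥ 6, so j ≥ 6. From constraint 9: j ≤ 4. But 4 < 6, so no value of j works.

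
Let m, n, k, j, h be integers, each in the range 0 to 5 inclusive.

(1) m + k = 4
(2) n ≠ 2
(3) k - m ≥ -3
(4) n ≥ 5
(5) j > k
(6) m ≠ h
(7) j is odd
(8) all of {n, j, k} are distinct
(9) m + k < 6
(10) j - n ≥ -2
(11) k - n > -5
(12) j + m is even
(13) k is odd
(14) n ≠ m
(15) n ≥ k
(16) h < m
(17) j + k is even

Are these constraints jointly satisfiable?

Satisfiable

The assignment m = 3, n = 5, k = 1, j = 3, h = 2 works:
  constraint 1 holds since m + k = 4.
  constraint 3 holds since k - m = -2.
The rest check out directly.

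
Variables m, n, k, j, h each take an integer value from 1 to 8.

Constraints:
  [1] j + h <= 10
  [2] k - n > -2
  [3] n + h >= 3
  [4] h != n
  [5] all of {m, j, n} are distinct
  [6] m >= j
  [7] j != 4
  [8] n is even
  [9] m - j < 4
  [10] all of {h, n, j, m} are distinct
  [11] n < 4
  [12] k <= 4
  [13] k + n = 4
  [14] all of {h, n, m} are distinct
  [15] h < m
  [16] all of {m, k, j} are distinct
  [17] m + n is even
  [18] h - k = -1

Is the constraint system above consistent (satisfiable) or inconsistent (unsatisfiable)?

Satisfiable

Take m = 8, n = 2, k = 2, j = 6, h = 1. Then constraint 1: j + h = 7; constraint 2: k - n = 0; constraint 3: n + h = 3, and every other listed constraint is also met.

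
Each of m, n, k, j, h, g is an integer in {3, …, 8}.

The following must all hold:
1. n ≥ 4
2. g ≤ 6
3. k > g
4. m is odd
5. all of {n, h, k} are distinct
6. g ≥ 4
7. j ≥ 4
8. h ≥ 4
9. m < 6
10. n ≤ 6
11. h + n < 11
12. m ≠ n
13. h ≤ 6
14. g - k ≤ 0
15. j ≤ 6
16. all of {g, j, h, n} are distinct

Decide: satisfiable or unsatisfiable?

Constraints 1, 2, 6, 7, 8, 10, 13, and 15 confine each of g, j, h, n to the 3 values {4, …, 6}.
Constraint 16 requires all 4 of them to be distinct, but only 3 values are available — impossible by the pigeonhole principle.

Unsatisfiable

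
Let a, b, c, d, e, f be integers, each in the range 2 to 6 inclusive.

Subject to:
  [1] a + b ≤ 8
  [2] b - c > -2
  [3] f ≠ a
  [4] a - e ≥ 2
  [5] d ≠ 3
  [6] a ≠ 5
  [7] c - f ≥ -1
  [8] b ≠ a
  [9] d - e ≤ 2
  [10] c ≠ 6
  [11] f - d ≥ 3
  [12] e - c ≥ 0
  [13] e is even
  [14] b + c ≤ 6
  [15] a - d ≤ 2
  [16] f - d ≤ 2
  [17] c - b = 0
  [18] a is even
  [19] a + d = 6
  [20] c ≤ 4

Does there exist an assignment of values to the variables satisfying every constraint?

Unsatisfiable

Constraints 4, 7, 11, 12, and 15 give d − a ≥ -2, a − e ≥ 2, e − c ≥ 0, c − f ≥ -1, f − d ≥ 3.
Adding all 5 inequalities: the left sides telescope to 0, and the right sides sum to (-2) + 2 + 0 + (-1) + 3 = 2. So 0 ≥ 2, which is false.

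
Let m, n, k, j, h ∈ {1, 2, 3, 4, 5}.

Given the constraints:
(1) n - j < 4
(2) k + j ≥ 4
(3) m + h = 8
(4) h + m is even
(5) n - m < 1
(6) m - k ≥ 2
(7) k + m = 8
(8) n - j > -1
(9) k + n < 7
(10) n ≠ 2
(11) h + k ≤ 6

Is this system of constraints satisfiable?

Setting (m, n, k, j, h) = (5, 3, 3, 1, 3) satisfies everything: constraint 1: n - j = 2; constraint 2: k + j = 4, and the others follow.

Satisfiable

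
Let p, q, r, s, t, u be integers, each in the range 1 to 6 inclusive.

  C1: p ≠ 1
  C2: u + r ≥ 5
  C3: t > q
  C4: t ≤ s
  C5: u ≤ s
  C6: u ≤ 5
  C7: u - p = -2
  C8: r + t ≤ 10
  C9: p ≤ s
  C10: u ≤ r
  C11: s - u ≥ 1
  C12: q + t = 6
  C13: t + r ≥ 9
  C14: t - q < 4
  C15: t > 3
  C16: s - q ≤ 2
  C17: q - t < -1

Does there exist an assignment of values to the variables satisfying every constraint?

Satisfiable

One satisfying assignment is p = 4, q = 2, r = 5, s = 4, t = 4, u = 2.
For the less obvious constraints — constraint 2: u + r = 7; constraint 7: u - p = -2; constraint 8: r + t = 9 — and the others hold by inspection.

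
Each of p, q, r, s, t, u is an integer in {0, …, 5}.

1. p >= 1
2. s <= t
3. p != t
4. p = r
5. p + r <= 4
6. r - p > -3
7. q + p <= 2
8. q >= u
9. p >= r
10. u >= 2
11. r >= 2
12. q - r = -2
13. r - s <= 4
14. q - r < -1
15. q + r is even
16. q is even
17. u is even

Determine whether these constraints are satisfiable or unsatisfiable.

Unsatisfiable

From constraints 8 and 10: q ≥ u ≥ 2. From constraints 9 and 11: p ≥ r ≥ 2. Hence q + p ≥ 4. But constraint 7 requires q + p ≤ 2, and 2 < 4. Contradiction.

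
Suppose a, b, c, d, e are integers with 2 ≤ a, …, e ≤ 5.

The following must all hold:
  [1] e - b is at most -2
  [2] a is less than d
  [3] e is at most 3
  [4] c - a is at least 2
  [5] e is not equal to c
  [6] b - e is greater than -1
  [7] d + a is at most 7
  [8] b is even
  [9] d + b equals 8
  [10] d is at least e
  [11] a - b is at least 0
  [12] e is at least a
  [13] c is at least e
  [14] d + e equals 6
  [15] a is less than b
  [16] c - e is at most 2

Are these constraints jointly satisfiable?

Constraints 1, 4, 11, and 16 give a − b ≥ 0, b − e ≥ 2, e − c ≥ -2, c − a ≥ 2.
Adding all 4 inequalities: the left sides telescope to 0, and the right sides sum to 0 + 2 + (-2) + 2 = 2. So 0 ≥ 2, which is false.

Unsatisfiable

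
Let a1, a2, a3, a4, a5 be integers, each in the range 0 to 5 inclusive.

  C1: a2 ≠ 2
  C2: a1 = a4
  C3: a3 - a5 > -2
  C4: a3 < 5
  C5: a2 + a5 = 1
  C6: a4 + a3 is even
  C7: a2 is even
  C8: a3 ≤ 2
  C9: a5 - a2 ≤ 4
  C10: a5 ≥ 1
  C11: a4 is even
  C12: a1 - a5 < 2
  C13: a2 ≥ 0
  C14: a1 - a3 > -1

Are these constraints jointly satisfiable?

The assignment a1 = 2, a2 = 0, a3 = 2, a4 = 2, a5 = 1 works:
  constraint 3 holds since a3 - a5 = 1.
  constraint 5 holds since a2 + a5 = 1.
  constraint 9 holds since a5 - a2 = 1.
The rest check out directly.

Satisfiable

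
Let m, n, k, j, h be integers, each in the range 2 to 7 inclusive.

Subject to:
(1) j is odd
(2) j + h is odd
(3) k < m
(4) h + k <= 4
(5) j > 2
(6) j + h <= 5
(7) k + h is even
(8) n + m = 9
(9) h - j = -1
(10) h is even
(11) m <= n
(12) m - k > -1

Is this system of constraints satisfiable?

Satisfiable

Try m = 4, n = 5, k = 2, j = 3, h = 2.
Check constraint 4: h + k = 4; constraint 6: j + h = 5. The remaining constraints are straightforward to verify.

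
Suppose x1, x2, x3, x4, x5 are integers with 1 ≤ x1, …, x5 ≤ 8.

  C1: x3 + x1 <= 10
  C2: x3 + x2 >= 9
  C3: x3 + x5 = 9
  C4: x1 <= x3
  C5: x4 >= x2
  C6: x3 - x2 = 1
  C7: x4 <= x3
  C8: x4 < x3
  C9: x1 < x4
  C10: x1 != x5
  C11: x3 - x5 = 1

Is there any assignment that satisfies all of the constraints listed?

The assignment x1 = 2, x2 = 4, x3 = 5, x4 = 4, x5 = 4 works:
  constraint 1 holds since x3 + x1 = 7.
  constraint 2 holds since x3 + x2 = 9.
  constraint 3 holds since x3 + x5 = 9.
The rest check out directly.

Satisfiable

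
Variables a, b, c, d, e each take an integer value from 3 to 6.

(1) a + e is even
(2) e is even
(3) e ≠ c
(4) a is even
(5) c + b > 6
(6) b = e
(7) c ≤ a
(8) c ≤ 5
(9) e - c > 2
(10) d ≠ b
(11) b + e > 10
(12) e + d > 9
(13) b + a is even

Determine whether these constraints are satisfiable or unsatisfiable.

Satisfiable

Try a = 6, b = 6, c = 3, d = 5, e = 6.
Check constraint 5: c + b = 9; constraint 9: e - c = 3. The remaining constraints are straightforward to verify.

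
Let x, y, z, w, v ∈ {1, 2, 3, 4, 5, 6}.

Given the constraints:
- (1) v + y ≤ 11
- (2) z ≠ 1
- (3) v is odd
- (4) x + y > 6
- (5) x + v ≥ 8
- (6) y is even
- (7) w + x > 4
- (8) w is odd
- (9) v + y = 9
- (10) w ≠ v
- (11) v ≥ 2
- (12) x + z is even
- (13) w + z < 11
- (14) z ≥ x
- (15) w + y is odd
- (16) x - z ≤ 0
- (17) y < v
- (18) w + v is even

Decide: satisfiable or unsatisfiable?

Satisfiable

Setting (x, y, z, w, v) = (3, 4, 5, 3, 5) satisfies everything: constraint 1: v + y = 9; constraint 4: x + y = 7, and the others follow.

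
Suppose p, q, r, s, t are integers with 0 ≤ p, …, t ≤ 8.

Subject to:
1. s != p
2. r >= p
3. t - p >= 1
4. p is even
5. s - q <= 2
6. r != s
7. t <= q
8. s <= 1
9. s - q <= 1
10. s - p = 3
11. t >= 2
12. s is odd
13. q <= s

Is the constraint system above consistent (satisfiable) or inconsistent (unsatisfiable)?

From constraints 7 and 11: q ≥ t and t ≥ 2, so q ≥ 2. From constraints 8 and 13: q ≤ s and s ≤ 1, so q ≤ 1. But 1 < 2, so no value of q works.

Unsatisfiable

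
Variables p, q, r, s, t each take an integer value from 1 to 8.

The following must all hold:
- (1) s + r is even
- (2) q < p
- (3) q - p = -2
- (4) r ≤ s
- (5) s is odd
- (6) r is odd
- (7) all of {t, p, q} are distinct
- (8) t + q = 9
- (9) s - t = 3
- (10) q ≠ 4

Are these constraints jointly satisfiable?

The assignment p = 7, q = 5, r = 3, s = 7, t = 4 works:
  constraint 3 holds since q - p = -2.
  constraint 8 holds since t + q = 9.
The rest check out directly.

Satisfiable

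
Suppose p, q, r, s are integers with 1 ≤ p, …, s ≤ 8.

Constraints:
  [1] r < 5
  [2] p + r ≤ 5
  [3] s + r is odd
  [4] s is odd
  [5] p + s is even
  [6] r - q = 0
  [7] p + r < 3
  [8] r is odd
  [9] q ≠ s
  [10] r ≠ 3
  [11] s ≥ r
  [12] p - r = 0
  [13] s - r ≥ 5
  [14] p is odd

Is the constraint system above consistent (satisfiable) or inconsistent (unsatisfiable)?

Constraint 4 makes s odd and constraint 8 makes r odd, so s + r must be even. Constraint 3 says s + r is odd — contradiction.

Unsatisfiable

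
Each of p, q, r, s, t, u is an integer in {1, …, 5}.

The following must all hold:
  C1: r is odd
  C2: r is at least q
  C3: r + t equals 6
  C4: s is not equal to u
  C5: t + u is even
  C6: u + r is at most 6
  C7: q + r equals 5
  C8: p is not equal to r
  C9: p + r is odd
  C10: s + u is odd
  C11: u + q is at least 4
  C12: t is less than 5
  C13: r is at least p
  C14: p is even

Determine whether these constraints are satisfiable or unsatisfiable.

Take p = 2, q = 2, r = 3, s = 4, t = 3, u = 3. Then constraint 3: r + t = 6; constraint 6: u + r = 6, and every other listed constraint is also met.

Satisfiable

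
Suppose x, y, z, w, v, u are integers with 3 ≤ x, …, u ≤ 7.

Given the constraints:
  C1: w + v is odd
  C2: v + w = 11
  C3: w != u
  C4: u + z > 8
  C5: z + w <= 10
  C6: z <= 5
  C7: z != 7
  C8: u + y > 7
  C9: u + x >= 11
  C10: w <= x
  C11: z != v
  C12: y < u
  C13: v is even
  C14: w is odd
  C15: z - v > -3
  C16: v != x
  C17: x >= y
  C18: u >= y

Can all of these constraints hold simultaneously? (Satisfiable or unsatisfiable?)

Setting (x, y, z, w, v, u) = (5, 3, 4, 5, 6, 6) satisfies everything: constraint 2: v + w = 11; constraint 4: u + z = 10; constraint 5: z + w = 9, and the others follow.

Satisfiable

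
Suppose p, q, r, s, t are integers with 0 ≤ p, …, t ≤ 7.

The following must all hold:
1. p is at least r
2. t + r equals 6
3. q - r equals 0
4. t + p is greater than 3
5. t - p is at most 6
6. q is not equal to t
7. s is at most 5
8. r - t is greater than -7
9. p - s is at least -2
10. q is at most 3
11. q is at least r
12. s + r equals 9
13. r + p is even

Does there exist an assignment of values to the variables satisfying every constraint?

Unsatisfiable

From constraint 7: s ≤ 5. From constraints 10 and 11: r ≤ q ≤ 3. Hence s + r ≤ 8. But constraint 12 requires s + r = 9, and 9 > 8. Contradiction.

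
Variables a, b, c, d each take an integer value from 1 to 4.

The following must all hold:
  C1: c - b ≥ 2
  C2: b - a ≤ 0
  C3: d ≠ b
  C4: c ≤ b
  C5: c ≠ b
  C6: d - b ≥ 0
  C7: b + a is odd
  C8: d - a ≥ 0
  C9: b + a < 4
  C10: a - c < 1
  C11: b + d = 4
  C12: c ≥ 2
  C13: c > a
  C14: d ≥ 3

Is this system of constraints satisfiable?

From constraints 4 and 12: b ≥ c ≥ 2. From constraint 14: d ≥ 3. Hence b + d ≥ 5. But constraint 11 requires b + d = 4, and 4 < 5. Contradiction.

Unsatisfiable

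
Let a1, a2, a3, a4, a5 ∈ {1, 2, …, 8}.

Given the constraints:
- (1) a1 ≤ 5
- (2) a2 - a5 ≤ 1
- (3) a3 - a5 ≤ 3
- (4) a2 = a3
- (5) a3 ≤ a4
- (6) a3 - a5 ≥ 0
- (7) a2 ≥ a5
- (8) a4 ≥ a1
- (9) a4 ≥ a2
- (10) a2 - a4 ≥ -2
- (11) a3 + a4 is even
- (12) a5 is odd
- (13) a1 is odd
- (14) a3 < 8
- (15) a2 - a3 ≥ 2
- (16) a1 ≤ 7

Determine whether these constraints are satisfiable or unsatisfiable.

Unsatisfiable

Constraints 2, 6, and 15 give a5 − a2 ≥ -1, a2 − a3 ≥ 2, a3 − a5 ≥ 0.
Adding all 3 inequalities: the left sides telescope to 0, and the right sides sum to (-1) + 2 + 0 = 1. So 0 ≥ 1, which is false.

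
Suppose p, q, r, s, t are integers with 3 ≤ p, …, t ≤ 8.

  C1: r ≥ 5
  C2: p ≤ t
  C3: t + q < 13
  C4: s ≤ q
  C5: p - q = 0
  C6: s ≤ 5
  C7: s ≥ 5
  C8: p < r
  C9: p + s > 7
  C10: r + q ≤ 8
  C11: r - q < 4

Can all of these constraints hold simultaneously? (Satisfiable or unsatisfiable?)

From constraint 1: r ≥ 5. From constraints 4 and 7: q ≥ s ≥ 5. Hence r + q ≥ 10. But constraint 10 requires r + q ≤ 8, and 8 < 10. Contradiction.

Unsatisfiable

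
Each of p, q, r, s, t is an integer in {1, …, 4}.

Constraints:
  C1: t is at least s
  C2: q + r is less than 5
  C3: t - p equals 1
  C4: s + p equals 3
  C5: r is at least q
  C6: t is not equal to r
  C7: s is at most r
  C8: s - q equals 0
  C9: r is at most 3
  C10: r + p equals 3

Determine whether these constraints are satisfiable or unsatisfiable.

Satisfiable

Take p = 2, q = 1, r = 1, s = 1, t = 3. Then constraint 2: q + r = 2; constraint 3: t - p = 1, and every other listed constraint is also met.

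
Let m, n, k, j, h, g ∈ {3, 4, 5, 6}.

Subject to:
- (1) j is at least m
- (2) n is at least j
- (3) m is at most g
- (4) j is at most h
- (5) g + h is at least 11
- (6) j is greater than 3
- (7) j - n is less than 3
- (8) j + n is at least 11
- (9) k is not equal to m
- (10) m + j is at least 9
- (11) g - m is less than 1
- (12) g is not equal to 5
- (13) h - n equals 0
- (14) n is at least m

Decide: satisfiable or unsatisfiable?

Satisfiable

Take m = 6, n = 6, k = 3, j = 6, h = 6, g = 6. Then constraint 5: g + h = 12; constraint 7: j - n = 0; constraint 8: j + n = 12, and every other listed constraint is also met.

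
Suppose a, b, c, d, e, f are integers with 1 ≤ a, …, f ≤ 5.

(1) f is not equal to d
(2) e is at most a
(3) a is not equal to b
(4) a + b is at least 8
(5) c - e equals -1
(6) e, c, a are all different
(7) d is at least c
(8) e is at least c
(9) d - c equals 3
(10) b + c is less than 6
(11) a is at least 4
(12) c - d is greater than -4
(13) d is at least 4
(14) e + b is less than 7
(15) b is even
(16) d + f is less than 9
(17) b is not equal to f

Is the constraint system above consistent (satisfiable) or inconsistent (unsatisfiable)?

Setting (a, b, c, d, e, f) = (5, 4, 1, 4, 2, 3) satisfies everything: constraint 4: a + b = 9; constraint 5: c - e = -1, and the others follow.

Satisfiable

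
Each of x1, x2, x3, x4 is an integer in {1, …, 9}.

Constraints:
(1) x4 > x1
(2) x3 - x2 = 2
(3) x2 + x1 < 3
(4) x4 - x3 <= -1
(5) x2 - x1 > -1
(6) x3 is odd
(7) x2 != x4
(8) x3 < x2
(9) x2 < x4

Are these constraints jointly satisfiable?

Constraints 4, 8, and 9 give x3 < x2, x2 < x4, x4 < x3. Chaining: x3 < x2 < x4 < x3, which forces x3 < x3 — impossible.

Unsatisfiable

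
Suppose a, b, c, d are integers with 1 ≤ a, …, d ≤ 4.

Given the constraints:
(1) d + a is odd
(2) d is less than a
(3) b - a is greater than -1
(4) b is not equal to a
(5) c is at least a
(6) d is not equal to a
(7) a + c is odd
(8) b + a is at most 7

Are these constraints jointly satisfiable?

Satisfiable

Setting (a, b, c, d) = (3, 4, 4, 2) satisfies everything: constraint 1: d + a = 5 is odd; constraint 3: b - a = 1; constraint 8: b + a = 7, and the others follow.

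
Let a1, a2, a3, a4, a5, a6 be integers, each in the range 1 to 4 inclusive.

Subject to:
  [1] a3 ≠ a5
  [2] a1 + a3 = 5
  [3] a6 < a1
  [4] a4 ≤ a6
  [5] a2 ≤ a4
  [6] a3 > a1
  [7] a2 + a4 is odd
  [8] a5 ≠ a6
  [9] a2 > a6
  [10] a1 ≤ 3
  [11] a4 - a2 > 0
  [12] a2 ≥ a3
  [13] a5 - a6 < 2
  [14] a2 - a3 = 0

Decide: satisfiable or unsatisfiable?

Unsatisfiable

Constraints 3, 4, 6, 11, and 12 give a1 < a3, a3 ≤ a2, a2 < a4, a4 ≤ a6, a6 < a1. Chaining: a1 < a3 ≤ a2 < a4 ≤ a6 < a1, which forces a1 < a1 — impossible.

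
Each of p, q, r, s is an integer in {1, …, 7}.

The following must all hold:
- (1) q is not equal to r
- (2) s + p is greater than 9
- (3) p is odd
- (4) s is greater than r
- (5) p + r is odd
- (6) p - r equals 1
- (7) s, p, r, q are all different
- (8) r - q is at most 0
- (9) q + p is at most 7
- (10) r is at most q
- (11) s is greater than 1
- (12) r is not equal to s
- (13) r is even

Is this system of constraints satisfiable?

Setting (p, q, r, s) = (3, 4, 2, 7) satisfies everything: constraint 2: s + p = 10; constraint 6: p - r = 1, and the others follow.

Satisfiable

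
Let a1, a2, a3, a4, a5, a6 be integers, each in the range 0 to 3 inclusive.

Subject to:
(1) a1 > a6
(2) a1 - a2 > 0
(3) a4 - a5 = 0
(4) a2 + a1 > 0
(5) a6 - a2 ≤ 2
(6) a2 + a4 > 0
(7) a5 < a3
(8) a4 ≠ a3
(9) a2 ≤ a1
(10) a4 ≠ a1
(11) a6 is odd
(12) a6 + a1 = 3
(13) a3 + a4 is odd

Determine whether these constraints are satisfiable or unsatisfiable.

One satisfying assignment is a1 = 2, a2 = 1, a3 = 1, a4 = 0, a5 = 0, a6 = 1.
For the less obvious constraints — constraint 2: a1 - a2 = 1; constraint 3: a4 - a5 = 0; constraint 4: a2 + a1 = 3 — and the others hold by inspection.

Satisfiable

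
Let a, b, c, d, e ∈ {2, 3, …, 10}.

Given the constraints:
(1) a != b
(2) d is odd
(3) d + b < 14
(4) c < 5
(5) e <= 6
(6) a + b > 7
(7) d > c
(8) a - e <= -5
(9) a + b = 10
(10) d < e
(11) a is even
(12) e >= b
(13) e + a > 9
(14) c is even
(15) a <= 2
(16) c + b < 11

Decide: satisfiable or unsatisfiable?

Unsatisfiable

From constraint 15: a ≤ 2. From constraints 5 and 12: b ≤ e ≤ 6. Hence a + b ≤ 8. But constraint 9 requires a + b = 10, and 10 > 8. Contradiction.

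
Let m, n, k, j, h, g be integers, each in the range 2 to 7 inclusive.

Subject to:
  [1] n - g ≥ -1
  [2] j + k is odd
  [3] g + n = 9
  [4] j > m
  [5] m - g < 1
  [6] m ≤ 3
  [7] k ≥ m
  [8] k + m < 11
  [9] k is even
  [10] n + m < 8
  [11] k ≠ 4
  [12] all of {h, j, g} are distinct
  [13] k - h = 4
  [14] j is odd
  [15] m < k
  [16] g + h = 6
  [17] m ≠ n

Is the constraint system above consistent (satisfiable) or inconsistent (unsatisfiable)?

Satisfiable

Take m = 2, n = 5, k = 6, j = 3, h = 2, g = 4. Then constraint 1: n - g = 1; constraint 3: g + n = 9; constraint 5: m - g = -2, and every other listed constraint is also met.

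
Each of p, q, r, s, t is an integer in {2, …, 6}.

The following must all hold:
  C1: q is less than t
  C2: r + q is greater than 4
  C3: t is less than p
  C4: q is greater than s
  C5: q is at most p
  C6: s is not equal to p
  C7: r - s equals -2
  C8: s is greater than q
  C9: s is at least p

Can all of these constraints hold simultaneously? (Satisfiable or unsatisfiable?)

Unsatisfiable

Constraints 1, 3, 4, and 9 give p ≤ s, s < q, q < t, t < p. Chaining: p ≤ s < q < t < p, which forces p < p — impossible.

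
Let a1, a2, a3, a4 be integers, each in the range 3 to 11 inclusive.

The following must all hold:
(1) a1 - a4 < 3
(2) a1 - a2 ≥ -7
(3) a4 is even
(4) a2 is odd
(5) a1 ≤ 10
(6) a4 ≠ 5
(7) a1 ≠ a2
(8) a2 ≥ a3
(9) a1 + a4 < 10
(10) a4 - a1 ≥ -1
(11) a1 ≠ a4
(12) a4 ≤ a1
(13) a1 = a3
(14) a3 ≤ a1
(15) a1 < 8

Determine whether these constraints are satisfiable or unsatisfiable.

Try a1 = 5, a2 = 9, a3 = 5, a4 = 4.
Check constraint 1: a1 - a4 = 1; constraint 2: a1 - a2 = -4; constraint 9: a1 + a4 = 9. The remaining constraints are straightforward to verify.

Satisfiable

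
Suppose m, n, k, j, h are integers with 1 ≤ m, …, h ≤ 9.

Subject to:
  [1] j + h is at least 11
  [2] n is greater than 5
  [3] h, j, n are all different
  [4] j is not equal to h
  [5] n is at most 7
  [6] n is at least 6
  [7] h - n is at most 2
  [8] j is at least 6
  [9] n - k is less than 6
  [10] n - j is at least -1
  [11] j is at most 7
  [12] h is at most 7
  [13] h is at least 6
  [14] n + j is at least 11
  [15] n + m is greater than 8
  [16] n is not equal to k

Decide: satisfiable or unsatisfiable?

Constraints 5, 6, 8, 11, 12, and 13 confine each of h, j, n to the 2 values {6, 7}.
Constraint 3 requires all 3 of them to be distinct, but only 2 values are available — impossible by the pigeonhole principle.

Unsatisfiable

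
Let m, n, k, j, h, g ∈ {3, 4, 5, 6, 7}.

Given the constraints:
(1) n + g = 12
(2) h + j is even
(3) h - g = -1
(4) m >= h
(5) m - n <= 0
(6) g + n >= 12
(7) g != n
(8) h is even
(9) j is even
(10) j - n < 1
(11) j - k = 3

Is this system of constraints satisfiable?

Satisfiable

Try m = 6, n = 7, k = 3, j = 6, h = 4, g = 5.
Check constraint 1: n + g = 12; constraint 3: h - g = -1. The remaining constraints are straightforward to verify.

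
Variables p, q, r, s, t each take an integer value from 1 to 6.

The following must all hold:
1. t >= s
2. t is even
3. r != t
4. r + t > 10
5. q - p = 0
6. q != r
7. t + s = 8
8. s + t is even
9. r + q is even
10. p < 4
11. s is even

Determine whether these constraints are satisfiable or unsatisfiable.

Satisfiable

Try p = 3, q = 3, r = 5, s = 2, t = 6.
Check constraint 4: r + t = 11; constraint 5: q - p = 0; constraint 7: t + s = 8. The remaining constraints are straightforward to verify.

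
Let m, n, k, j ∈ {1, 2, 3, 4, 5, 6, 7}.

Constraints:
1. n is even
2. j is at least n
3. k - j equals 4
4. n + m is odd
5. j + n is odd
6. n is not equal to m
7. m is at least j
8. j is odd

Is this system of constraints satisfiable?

The assignment m = 7, n = 2, k = 7, j = 3 works:
  constraint 1 holds since n = 2 is even.
  constraint 3 holds since k - j = 4.
  constraint 4 holds since n + m = 9 is odd.
The rest check out directly.

Satisfiable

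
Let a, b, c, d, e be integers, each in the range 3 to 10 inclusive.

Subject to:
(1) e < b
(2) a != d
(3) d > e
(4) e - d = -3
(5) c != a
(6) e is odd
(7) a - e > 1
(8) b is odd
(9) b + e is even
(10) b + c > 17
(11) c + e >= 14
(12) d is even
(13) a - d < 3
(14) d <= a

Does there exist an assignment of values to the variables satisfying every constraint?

Satisfiable

Try a = 9, b = 9, c = 10, d = 8, e = 5.
Check constraint 4: e - d = -3; constraint 7: a - e = 4; constraint 10: b + c = 19. The remaining constraints are straightforward to verify.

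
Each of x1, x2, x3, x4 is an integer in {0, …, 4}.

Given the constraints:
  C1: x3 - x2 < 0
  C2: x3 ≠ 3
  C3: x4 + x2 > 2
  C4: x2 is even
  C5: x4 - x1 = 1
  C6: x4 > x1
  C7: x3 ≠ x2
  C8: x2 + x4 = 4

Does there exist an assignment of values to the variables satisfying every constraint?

Setting (x1, x2, x3, x4) = (1, 2, 1, 2) satisfies everything: constraint 1: x3 - x2 = -1; constraint 3: x4 + x2 = 4; constraint 5: x4 - x1 = 1, and the others follow.

Satisfiable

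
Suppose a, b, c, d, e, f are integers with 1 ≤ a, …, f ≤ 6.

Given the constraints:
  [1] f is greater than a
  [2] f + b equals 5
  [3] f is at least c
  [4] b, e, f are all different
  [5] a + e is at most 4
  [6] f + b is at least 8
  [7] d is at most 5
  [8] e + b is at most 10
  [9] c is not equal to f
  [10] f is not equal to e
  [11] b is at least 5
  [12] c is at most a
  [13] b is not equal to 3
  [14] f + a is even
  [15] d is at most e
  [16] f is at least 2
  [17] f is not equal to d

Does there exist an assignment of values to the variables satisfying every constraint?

From constraint 16: f ≥ 2. From constraint 11: b ≥ 5. Hence f + b ≥ 7. But constraint 2 requires f + b = 5, and 5 < 7. Contradiction.

Unsatisfiable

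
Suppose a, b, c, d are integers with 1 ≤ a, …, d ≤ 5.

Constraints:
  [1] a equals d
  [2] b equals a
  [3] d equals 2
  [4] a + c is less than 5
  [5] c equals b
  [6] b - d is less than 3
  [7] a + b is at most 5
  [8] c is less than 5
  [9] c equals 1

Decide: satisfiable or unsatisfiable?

Constraint 9 fixes c = 1 and constraint 3 fixes d = 2. Constraints 1, 2, and 5 give c = b = a = d, so c = d. But 1 ≠ 2 — contradiction.

Unsatisfiable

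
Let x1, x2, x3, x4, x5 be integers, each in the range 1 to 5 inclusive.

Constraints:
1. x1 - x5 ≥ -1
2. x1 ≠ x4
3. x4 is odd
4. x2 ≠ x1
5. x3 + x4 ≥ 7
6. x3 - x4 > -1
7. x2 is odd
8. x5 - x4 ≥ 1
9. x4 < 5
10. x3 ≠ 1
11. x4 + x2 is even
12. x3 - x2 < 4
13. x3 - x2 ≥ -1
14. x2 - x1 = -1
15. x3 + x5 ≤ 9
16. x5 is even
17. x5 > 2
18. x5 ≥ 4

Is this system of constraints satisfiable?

One satisfying assignment is x1 = 4, x2 = 3, x3 = 4, x4 = 3, x5 = 4.
For the less obvious constraints — constraint 1: x1 - x5 = 0; constraint 5: x3 + x4 = 7 — and the others hold by inspection.

Satisfiable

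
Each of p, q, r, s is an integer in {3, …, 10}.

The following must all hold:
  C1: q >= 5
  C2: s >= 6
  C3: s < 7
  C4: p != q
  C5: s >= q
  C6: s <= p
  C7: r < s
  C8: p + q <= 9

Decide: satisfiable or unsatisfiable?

Unsatisfiable

From constraints 2 and 6: p ≥ s ≥ 6. From constraint 1: q ≥ 5. Hence p + q ≥ 11. But constraint 8 requires p + q ≤ 9, and 9 < 11. Contradiction.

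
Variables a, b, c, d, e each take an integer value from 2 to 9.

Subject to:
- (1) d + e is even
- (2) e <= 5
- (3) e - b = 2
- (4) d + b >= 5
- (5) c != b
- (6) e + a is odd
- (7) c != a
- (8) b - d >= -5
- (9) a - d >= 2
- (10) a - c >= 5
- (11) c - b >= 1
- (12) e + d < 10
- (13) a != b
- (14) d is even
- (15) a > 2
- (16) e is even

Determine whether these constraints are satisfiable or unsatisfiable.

One satisfying assignment is a = 9, b = 2, c = 3, d = 4, e = 4.
For the less obvious constraints — constraint 3: e - b = 2; constraint 4: d + b = 6 — and the others hold by inspection.

Satisfiable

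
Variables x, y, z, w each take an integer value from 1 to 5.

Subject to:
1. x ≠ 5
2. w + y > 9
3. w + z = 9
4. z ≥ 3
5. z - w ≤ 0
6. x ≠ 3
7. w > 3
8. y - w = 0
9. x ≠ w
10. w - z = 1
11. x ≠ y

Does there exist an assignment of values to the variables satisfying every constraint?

Try x = 2, y = 5, z = 4, w = 5.
Check constraint 2: w + y = 10; constraint 3: w + z = 9; constraint 5: z - w = -1. The remaining constraints are straightforward to verify.

Satisfiable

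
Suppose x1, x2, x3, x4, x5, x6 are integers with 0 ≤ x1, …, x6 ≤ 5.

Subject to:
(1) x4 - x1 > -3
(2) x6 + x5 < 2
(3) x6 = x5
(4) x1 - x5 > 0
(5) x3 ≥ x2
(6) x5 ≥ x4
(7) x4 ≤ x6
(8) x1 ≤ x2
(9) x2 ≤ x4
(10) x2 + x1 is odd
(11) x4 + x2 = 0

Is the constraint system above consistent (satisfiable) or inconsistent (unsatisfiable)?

Unsatisfiable

Constraints 4, 6, 8, and 9 give x5 < x1, x1 ≤ x2, x2 ≤ x4, x4 ≤ x5. Chaining: x5 < x1 ≤ x2 ≤ x4 ≤ x5, which forces x5 < x5 — impossible.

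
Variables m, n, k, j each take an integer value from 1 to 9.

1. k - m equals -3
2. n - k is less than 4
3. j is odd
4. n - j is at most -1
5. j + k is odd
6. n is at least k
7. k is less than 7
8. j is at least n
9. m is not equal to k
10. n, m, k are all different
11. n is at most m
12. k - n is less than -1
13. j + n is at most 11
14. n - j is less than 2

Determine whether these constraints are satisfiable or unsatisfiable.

One satisfying assignment is m = 5, n = 4, k = 2, j = 5.
For the less obvious constraints — constraint 1: k - m = -3; constraint 2: n - k = 2 — and the others hold by inspection.

Satisfiable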